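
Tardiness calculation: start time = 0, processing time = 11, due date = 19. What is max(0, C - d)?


Completion = start + processing = 0 + 11 = 11
Tardiness = max(0, C - d) = max(0, 11 - 19)
= max(0, -8)
= 0


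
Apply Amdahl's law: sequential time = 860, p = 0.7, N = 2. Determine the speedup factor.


Amdahl's law: T_p = T × ((1-p) + p/N)
= 860 × ((1-0.7) + 0.7/2)
= 860 × (0.30 + 0.3500)
= 860 × 0.6500
= 559.00
Speedup = 860/559.00
= 1.54×


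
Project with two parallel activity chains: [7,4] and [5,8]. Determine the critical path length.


Path A: 7 + 4 = 11
Path B: 5 + 8 = 13
Critical path = longest = max(11, 13)
= 13 (Path B)


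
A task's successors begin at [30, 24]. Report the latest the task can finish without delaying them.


LF = min of all successor start times
Successors start at: [30, 24]
LF = min(30, 24)
= 24


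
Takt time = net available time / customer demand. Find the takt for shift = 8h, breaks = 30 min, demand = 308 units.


Available = 8×60 - 30 = 450 min
Takt time = 450 / 308
= 1.46 min/unit


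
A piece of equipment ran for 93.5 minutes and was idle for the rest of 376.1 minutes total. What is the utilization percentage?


Utilization = busy / total × 100
= 93.5 / 376.1 × 100
= 24.9%


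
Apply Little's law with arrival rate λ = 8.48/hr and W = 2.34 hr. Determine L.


Little's law: L = λ × W
= 8.48 × 2.34
= 19.84


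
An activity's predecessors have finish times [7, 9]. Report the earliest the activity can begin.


ES = max of all predecessor completion times
Predecessors: [7, 9]
ES = max(7, 9)
= 9


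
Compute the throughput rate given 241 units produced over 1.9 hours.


Throughput = units / time
= 241 / 1.9
= 126.8 units/hour


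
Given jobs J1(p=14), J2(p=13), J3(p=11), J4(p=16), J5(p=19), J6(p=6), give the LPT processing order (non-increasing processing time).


LPT: sort by longest processing time first
  J5: p=19
  J4: p=16
  J1: p=14
  J2: p=13
  J3: p=11
  J6: p=6
Order: J5 → J4 → J1 → J2 → J3 → J6


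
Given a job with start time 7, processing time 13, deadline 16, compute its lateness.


Completion = 7 + 13 = 20
Lateness = C - d = 20 - 16
= 4


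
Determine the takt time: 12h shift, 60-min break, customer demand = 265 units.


Available = 12×60 - 60 = 660 min
Takt time = 660 / 265
= 2.49 min/unit


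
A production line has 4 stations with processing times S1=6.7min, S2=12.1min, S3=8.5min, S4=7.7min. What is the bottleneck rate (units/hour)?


Bottleneck = longest station time
Station times: [6.7, 12.1, 8.5, 7.7]
Max = 12.1 min
Rate = 60 / 12.1
= 4.96 units/hour (bottleneck: 12.1min)


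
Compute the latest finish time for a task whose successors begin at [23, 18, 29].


LF = min of all successor start times
Successors start at: [23, 18, 29]
LF = min(23, 18, 29)
= 18


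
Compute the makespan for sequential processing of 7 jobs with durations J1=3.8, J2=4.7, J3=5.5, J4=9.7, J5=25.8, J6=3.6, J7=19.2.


Sequential makespan: sum all processing times
= 3.8 + 4.7 + 5.5 + 9.7 + 25.8 + 3.6 + 19.2
= 72.3 time units


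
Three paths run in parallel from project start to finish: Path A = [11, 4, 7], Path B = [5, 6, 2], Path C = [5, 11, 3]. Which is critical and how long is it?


Path A: 11 + 4 + 7 = 22
Path B: 5 + 6 + 2 = 13
Path C: 5 + 11 + 3 = 19
Critical path = longest = max(22, 13, 19)
= 22 (Path A)


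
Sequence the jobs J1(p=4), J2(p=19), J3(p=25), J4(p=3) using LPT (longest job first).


LPT: sort by longest processing time first
  J3: p=25
  J2: p=19
  J1: p=4
  J4: p=3
Order: J3 → J2 → J1 → J4


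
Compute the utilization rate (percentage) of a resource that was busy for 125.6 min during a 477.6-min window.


Utilization = busy / total × 100
= 125.6 / 477.6 × 100
= 26.3%


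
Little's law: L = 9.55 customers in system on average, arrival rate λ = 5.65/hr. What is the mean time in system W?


Little's law: L = λW → W = L / λ
= 9.55 / 5.65
= 1.69 hours


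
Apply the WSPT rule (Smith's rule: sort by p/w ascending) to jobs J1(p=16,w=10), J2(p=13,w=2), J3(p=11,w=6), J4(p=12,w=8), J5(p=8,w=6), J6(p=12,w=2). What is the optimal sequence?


WSPT (Smith's rule): sort by p/w ascending
  J5: p/w = 8/6 = 1.333
  J4: p/w = 12/8 = 1.500
  J1: p/w = 16/10 = 1.600
  J3: p/w = 11/6 = 1.833
  J6: p/w = 12/2 = 6.000
  J2: p/w = 13/2 = 6.500
Order: J5 → J4 → J1 → J3 → J6 → J2


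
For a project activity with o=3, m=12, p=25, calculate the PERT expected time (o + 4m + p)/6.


te = (o + 4m + p) / 6
= (3 + 4×12 + 25) / 6
= (3 + 48 + 25) / 6
= 76 / 6
= 12.67


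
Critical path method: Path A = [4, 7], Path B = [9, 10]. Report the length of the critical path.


Path A: 4 + 7 = 11
Path B: 9 + 10 = 19
Critical path = longest = max(11, 19)
= 19 (Path B)


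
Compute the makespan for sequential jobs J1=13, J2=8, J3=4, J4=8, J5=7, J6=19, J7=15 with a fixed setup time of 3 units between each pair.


Makespan = Σ processing + (n-1) × setup
= (13 + 8 + 4 + 8 + 7 + 19 + 15) + (7-1)×3
= 74 + 18
= 92 time units


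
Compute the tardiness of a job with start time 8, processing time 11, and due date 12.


Completion = start + processing = 8 + 11 = 19
Tardiness = max(0, C - d) = max(0, 19 - 12)
= max(0, 7)
= 7


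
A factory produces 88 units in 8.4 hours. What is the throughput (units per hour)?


Throughput = units / time
= 88 / 8.4
= 10.5 units/hour


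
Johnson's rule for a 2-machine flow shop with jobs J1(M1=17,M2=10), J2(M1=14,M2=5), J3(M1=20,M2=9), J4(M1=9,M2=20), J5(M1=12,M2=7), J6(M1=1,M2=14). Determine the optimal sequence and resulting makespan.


Johnson's rule:
Group 1 (M1≤M2, sort by M1): ['J6', 'J4']
Group 2 (M1>M2, sort desc M2): ['J1', 'J3', 'J5', 'J2']
Sequence: J6 → J4 → J1 → J3 → J5 → J2
Makespan calculation:
  J6: M1 done=1, M2 done=15
  J4: M1 done=10, M2 done=35
  J1: M1 done=27, M2 done=45
  J3: M1 done=47, M2 done=56
  J5: M1 done=59, M2 done=66
  J2: M1 done=73, M2 done=78
= Sequence: J6 → J4 → J1 → J3 → J5 → J2, Makespan: 78


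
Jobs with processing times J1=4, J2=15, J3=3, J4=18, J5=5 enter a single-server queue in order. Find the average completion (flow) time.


Completion times:
  J1: completes at 4
  J2: completes at 19
  J3: completes at 22
  J4: completes at 40
  J5: completes at 45
Sum = 130
Average = 130/5
= 26.00


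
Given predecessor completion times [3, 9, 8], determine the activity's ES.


ES = max of all predecessor completion times
Predecessors: [3, 9, 8]
ES = max(3, 9, 8)
= 9


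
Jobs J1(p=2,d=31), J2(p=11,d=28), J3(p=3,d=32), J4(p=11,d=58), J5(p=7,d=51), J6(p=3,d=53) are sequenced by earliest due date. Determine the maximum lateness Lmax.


EDD order: J2 → J1 → J3 → J5 → J6 → J4
Completion and lateness:
  J2: C=11, d=28, L=11-28=-17
  J1: C=13, d=31, L=13-31=-18
  J3: C=16, d=32, L=16-32=-16
  J5: C=23, d=51, L=23-51=-28
  J6: C=26, d=53, L=26-53=-27
  J4: C=37, d=58, L=37-58=-21
Lmax = max(-17, -18, -16, -28, -27, -21)
= -16


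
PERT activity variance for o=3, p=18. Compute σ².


σ² = ((p - o) / 6)² = (p - o)² / 36
= (18 - 3)² / 36
= 15² / 36
= 225 / 36
= 6.2500


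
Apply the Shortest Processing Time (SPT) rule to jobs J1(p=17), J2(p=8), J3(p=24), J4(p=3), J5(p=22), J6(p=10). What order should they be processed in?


SPT: sort by shortest processing time
  J4: p=3
  J2: p=8
  J6: p=10
  J1: p=17
  J5: p=22
  J3: p=24
Order: J4 → J2 → J6 → J1 → J5 → J3


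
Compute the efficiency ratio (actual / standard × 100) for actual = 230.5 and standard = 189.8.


Efficiency = (actual / standard) × 100
= (230.5 / 189.8) × 100
= 121.4%


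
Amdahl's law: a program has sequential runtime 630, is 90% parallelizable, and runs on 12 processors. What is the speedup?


Amdahl's law: T_p = T × ((1-p) + p/N)
= 630 × ((1-0.9) + 0.9/12)
= 630 × (0.10 + 0.0750)
= 630 × 0.1750
= 110.25
Speedup = 630/110.25
= 5.71×


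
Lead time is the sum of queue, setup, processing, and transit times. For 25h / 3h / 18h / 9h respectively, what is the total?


Lead time = queue + setup + processing + transit
= 25 + 3 + 18 + 9
= 55 hours


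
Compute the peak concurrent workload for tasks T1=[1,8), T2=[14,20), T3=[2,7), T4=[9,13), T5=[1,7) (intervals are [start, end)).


Check each time point for overlaps:
  t=2: 3 tasks active (T1, T3, T5)
Max concurrent = 3


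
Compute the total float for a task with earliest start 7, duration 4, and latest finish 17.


EF = ES + duration = 7 + 4 = 11
LS = LF - duration = 17 - 4 = 13
Total Float = LF - EF = 17 - 11
(or LS - ES = 13 - 7)
= 6


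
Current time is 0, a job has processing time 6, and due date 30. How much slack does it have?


Slack = due - current_time - processing
= 30 - 0 - 6
= 24


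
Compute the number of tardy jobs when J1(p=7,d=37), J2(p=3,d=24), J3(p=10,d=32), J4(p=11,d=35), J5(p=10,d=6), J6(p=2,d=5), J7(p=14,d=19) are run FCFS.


Completion vs due date:
  J1: C=7, d=37 → on time
  J2: C=10, d=24 → on time
  J3: C=20, d=32 → on time
  J4: C=31, d=35 → on time
  J5: C=41, d=6 → TARDY
  J6: C=43, d=5 → TARDY
  J7: C=57, d=19 → TARDY
Tardy jobs: J5, J6, J7
Count = 3


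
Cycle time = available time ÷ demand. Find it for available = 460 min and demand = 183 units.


Cycle time = available time / demand
= 460 / 183
= 2.51 min/unit


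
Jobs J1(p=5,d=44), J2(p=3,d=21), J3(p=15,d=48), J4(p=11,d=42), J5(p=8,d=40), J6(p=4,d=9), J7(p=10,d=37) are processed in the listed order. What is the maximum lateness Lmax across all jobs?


Lateness per job (L = C - d):
  J1: C=5, d=44, L=-39
  J2: C=8, d=21, L=-13
  J3: C=23, d=48, L=-25
  J4: C=34, d=42, L=-8
  J5: C=42, d=40, L=2
  J6: C=46, d=9, L=37
  J7: C=56, d=37, L=19
Lmax = max(-39, -13, -25, -8, 2, 37, 19)
= 37


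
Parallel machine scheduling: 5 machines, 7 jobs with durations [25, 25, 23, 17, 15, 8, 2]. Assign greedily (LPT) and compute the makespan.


Jobs (LPT sorted): [25, 25, 23, 17, 15, 8, 2]
Machines: 5
  J=25 → Machine 1 (load: 0+25=25)
  J=25 → Machine 2 (load: 0+25=25)
  J=23 → Machine 3 (load: 0+23=23)
  J=17 → Machine 4 (load: 0+17=17)
  J=15 → Machine 5 (load: 0+15=15)
  J=8 → Machine 5 (load: 15+8=23)
  J=2 → Machine 4 (load: 17+2=19)
Machine loads: [25, 25, 23, 19, 23]
Makespan = max = 25 time units


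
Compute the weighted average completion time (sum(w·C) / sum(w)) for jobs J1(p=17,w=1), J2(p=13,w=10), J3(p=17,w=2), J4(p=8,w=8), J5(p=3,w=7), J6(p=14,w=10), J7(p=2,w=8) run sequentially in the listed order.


Completion times:
  J1: C=17, w×C=1×17=17
  J2: C=30, w×C=10×30=300
  J3: C=47, w×C=2×47=94
  J4: C=55, w×C=8×55=440
  J5: C=58, w×C=7×58=406
  J6: C=72, w×C=10×72=720
  J7: C=74, w×C=8×74=592
Sum w×C = 2569
Sum w = 46
Weighted avg = 2569/46
= 55.85


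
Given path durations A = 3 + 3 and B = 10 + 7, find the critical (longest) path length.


Path A: 3 + 3 = 6
Path B: 10 + 7 = 17
Critical path = longest = max(6, 17)
= 17 (Path B)


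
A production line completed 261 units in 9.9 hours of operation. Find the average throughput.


Throughput = units / time
= 261 / 9.9
= 26.4 units/hour


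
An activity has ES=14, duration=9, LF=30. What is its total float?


EF = ES + duration = 14 + 9 = 23
LS = LF - duration = 30 - 9 = 21
Total Float = LF - EF = 30 - 23
(or LS - ES = 21 - 14)
= 7


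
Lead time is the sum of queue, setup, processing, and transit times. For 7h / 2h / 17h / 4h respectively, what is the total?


Lead time = queue + setup + processing + transit
= 7 + 2 + 17 + 4
= 30 hours


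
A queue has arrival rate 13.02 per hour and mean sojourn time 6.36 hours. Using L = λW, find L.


Little's law: L = λ × W
= 13.02 × 6.36
= 82.81


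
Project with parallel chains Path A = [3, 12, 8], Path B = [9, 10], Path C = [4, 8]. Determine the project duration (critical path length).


Path A: 3 + 12 + 8 = 23
Path B: 9 + 10 = 19
Path C: 4 + 8 = 12
Critical path = longest = max(23, 19, 12)
= 23 (Path A)


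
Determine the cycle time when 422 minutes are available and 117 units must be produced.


Cycle time = available time / demand
= 422 / 117
= 3.61 min/unit


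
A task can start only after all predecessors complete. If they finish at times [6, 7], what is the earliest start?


ES = max of all predecessor completion times
Predecessors: [6, 7]
ES = max(6, 7)
= 7


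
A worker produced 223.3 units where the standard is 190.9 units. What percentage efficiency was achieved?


Efficiency = (actual / standard) × 100
= (223.3 / 190.9) × 100
= 117.0%


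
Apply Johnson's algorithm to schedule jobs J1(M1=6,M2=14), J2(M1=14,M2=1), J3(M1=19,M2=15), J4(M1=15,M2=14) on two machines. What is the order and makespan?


Johnson's rule:
Group 1 (M1≤M2, sort by M1): ['J1']
Group 2 (M1>M2, sort desc M2): ['J3', 'J4', 'J2']
Sequence: J1 → J3 → J4 → J2
Makespan calculation:
  J1: M1 done=6, M2 done=20
  J3: M1 done=25, M2 done=40
  J4: M1 done=40, M2 done=54
  J2: M1 done=54, M2 done=55
= Sequence: J1 → J3 → J4 → J2, Makespan: 55


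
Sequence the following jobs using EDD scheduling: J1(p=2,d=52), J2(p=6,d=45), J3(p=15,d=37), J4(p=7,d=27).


EDD: sort by earliest due date
  J4: d=27, p=7
  J3: d=37, p=15
  J2: d=45, p=6
  J1: d=52, p=2
Order: J4 → J3 → J2 → J1


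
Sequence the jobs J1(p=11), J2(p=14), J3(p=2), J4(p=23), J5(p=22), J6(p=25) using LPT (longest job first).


LPT: sort by longest processing time first
  J6: p=25
  J4: p=23
  J5: p=22
  J2: p=14
  J1: p=11
  J3: p=2
Order: J6 → J4 → J5 → J2 → J1 → J3


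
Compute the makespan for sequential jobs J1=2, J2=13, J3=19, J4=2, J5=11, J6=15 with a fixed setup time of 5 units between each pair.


Makespan = Σ processing + (n-1) × setup
= (2 + 13 + 19 + 2 + 11 + 15) + (6-1)×5
= 62 + 25
= 87 time units


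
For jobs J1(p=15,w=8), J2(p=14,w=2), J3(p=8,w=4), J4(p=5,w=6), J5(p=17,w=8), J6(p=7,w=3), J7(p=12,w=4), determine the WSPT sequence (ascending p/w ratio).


WSPT (Smith's rule): sort by p/w ascending
  J4: p/w = 5/6 = 0.833
  J1: p/w = 15/8 = 1.875
  J3: p/w = 8/4 = 2.000
  J5: p/w = 17/8 = 2.125
  J6: p/w = 7/3 = 2.333
  J7: p/w = 12/4 = 3.000
  J2: p/w = 14/2 = 7.000
Order: J4 → J1 → J3 → J5 → J6 → J7 → J2


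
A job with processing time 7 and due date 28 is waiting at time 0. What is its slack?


Slack = due - current_time - processing
= 28 - 0 - 7
= 21


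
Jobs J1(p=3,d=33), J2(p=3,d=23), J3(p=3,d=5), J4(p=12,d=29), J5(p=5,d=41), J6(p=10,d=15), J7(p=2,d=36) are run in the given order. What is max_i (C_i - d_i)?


Lateness per job (L = C - d):
  J1: C=3, d=33, L=-30
  J2: C=6, d=23, L=-17
  J3: C=9, d=5, L=4
  J4: C=21, d=29, L=-8
  J5: C=26, d=41, L=-15
  J6: C=36, d=15, L=21
  J7: C=38, d=36, L=2
Lmax = max(-30, -17, 4, -8, -15, 21, 2)
= 21


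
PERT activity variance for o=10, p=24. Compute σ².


σ² = ((p - o) / 6)² = (p - o)² / 36
= (24 - 10)² / 36
= 14² / 36
= 196 / 36
= 5.4444


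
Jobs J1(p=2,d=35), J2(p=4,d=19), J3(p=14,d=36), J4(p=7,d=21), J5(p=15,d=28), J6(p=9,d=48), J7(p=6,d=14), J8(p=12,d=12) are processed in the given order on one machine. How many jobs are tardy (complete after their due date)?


Completion vs due date:
  J1: C=2, d=35 → on time
  J2: C=6, d=19 → on time
  J3: C=20, d=36 → on time
  J4: C=27, d=21 → TARDY
  J5: C=42, d=28 → TARDY
  J6: C=51, d=48 → TARDY
  J7: C=57, d=14 → TARDY
  J8: C=69, d=12 → TARDY
Tardy jobs: J4, J5, J6, J7, J8
Count = 5


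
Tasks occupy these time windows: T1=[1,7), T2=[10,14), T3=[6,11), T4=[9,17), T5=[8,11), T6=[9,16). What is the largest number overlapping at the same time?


Check each time point for overlaps:
  t=10: 5 tasks active (T2, T3, T4, T5, T6)
Max concurrent = 5


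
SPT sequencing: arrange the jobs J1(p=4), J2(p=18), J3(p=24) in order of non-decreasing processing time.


SPT: sort by shortest processing time
  J1: p=4
  J2: p=18
  J3: p=24
Order: J1 → J2 → J3


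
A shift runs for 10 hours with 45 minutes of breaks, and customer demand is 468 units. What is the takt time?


Available = 10×60 - 45 = 555 min
Takt time = 555 / 468
= 1.19 min/unit


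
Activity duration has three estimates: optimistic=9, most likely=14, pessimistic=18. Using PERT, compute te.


te = (o + 4m + p) / 6
= (9 + 4×14 + 18) / 6
= (9 + 56 + 18) / 6
= 83 / 6
= 13.83


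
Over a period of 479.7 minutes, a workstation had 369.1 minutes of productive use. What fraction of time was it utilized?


Utilization = busy / total × 100
= 369.1 / 479.7 × 100
= 76.9%


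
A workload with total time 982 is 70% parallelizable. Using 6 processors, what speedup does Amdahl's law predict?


Amdahl's law: T_p = T × ((1-p) + p/N)
= 982 × ((1-0.7) + 0.7/6)
= 982 × (0.30 + 0.1167)
= 982 × 0.4167
= 409.17
Speedup = 982/409.17
= 2.40×


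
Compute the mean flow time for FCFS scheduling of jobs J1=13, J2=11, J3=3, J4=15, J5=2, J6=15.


Completion times:
  J1: completes at 13
  J2: completes at 24
  J3: completes at 27
  J4: completes at 42
  J5: completes at 44
  J6: completes at 59
Sum = 209
Average = 209/6
= 34.83


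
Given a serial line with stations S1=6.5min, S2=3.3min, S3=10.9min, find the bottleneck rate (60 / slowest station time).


Bottleneck = longest station time
Station times: [6.5, 3.3, 10.9]
Max = 10.9 min
Rate = 60 / 10.9
= 5.50 units/hour (bottleneck: 10.9min)


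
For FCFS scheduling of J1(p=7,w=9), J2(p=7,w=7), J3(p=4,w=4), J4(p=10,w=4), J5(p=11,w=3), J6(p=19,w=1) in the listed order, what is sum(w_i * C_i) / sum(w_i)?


Completion times:
  J1: C=7, w×C=9×7=63
  J2: C=14, w×C=7×14=98
  J3: C=18, w×C=4×18=72
  J4: C=28, w×C=4×28=112
  J5: C=39, w×C=3×39=117
  J6: C=58, w×C=1×58=58
Sum w×C = 520
Sum w = 28
Weighted avg = 520/28
= 18.57


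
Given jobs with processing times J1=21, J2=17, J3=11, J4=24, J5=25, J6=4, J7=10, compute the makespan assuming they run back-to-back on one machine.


Sequential makespan: sum all processing times
= 21 + 17 + 11 + 24 + 25 + 4 + 10
= 112 time units


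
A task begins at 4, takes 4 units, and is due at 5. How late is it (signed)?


Completion = 4 + 4 = 8
Lateness = C - d = 8 - 5
= 3


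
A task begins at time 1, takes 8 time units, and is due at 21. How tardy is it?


Completion = start + processing = 1 + 8 = 9
Tardiness = max(0, C - d) = max(0, 9 - 21)
= max(0, -12)
= 0


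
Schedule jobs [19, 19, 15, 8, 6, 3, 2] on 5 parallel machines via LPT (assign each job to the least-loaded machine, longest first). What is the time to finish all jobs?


Jobs (LPT sorted): [19, 19, 15, 8, 6, 3, 2]
Machines: 5
  J=19 → Machine 1 (load: 0+19=19)
  J=19 → Machine 2 (load: 0+19=19)
  J=15 → Machine 3 (load: 0+15=15)
  J=8 → Machine 4 (load: 0+8=8)
  J=6 → Machine 5 (load: 0+6=6)
  J=3 → Machine 5 (load: 6+3=9)
  J=2 → Machine 4 (load: 8+2=10)
Machine loads: [19, 19, 15, 10, 9]
Makespan = max = 19 time units


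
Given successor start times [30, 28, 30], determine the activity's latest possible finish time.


LF = min of all successor start times
Successors start at: [30, 28, 30]
LF = min(30, 28, 30)
= 28


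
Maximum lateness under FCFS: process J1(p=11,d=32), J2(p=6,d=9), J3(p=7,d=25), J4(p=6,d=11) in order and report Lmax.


Lateness per job (L = C - d):
  J1: C=11, d=32, L=-21
  J2: C=17, d=9, L=8
  J3: C=24, d=25, L=-1
  J4: C=30, d=11, L=19
Lmax = max(-21, 8, -1, 19)
= 19


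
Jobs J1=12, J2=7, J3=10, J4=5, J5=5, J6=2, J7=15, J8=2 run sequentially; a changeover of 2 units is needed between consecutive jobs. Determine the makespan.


Makespan = Σ processing + (n-1) × setup
= (12 + 7 + 10 + 5 + 5 + 2 + 15 + 2) + (8-1)×2
= 58 + 14
= 72 time units


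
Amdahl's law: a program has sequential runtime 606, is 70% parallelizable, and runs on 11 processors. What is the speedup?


Amdahl's law: T_p = T × ((1-p) + p/N)
= 606 × ((1-0.7) + 0.7/11)
= 606 × (0.30 + 0.0636)
= 606 × 0.3636
= 220.36
Speedup = 606/220.36
= 2.75×


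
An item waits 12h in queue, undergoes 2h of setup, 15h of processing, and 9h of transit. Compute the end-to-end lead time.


Lead time = queue + setup + processing + transit
= 12 + 2 + 15 + 9
= 38 hours


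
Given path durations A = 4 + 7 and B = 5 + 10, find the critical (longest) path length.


Path A: 4 + 7 = 11
Path B: 5 + 10 = 15
Critical path = longest = max(11, 15)
= 15 (Path B)


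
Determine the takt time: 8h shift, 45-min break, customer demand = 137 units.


Available = 8×60 - 45 = 435 min
Takt time = 435 / 137
= 3.18 min/unit


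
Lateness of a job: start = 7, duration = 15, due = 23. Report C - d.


Completion = 7 + 15 = 22
Lateness = C - d = 22 - 23
= -1


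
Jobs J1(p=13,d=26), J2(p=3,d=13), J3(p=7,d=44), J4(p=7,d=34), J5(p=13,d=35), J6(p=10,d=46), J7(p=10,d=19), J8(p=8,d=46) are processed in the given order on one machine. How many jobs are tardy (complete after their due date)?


Completion vs due date:
  J1: C=13, d=26 → on time
  J2: C=16, d=13 → TARDY
  J3: C=23, d=44 → on time
  J4: C=30, d=34 → on time
  J5: C=43, d=35 → TARDY
  J6: C=53, d=46 → TARDY
  J7: C=63, d=19 → TARDY
  J8: C=71, d=46 → TARDY
Tardy jobs: J2, J5, J6, J7, J8
Count = 5


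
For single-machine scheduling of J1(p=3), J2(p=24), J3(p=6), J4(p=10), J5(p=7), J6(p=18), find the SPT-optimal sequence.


SPT: sort by shortest processing time
  J1: p=3
  J3: p=6
  J5: p=7
  J4: p=10
  J6: p=18
  J2: p=24
Order: J1 → J3 → J5 → J4 → J6 → J2


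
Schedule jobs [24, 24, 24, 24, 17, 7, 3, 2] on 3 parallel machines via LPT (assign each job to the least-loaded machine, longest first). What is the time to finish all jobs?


Jobs (LPT sorted): [24, 24, 24, 24, 17, 7, 3, 2]
Machines: 3
  J=24 → Machine 1 (load: 0+24=24)
  J=24 → Machine 2 (load: 0+24=24)
  J=24 → Machine 3 (load: 0+24=24)
  J=24 → Machine 1 (load: 24+24=48)
  J=17 → Machine 2 (load: 24+17=41)
  J=7 → Machine 3 (load: 24+7=31)
  J=3 → Machine 3 (load: 31+3=34)
  J=2 → Machine 3 (load: 34+2=36)
Machine loads: [48, 41, 36]
Makespan = max = 48 time units


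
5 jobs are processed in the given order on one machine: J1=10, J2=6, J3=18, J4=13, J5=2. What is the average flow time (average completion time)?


Completion times:
  J1: completes at 10
  J2: completes at 16
  J3: completes at 34
  J4: completes at 47
  J5: completes at 49
Sum = 156
Average = 156/5
= 31.20


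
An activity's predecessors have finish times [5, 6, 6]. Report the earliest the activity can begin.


ES = max of all predecessor completion times
Predecessors: [5, 6, 6]
ES = max(5, 6, 6)
= 6


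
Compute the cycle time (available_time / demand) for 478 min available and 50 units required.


Cycle time = available time / demand
= 478 / 50
= 9.56 min/unit


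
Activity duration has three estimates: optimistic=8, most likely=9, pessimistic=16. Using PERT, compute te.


te = (o + 4m + p) / 6
= (8 + 4×9 + 16) / 6
= (8 + 36 + 16) / 6
= 60 / 6
= 10.00


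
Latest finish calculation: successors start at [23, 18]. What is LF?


LF = min of all successor start times
Successors start at: [23, 18]
LF = min(23, 18)
= 18


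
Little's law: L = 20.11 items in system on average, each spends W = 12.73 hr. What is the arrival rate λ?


Little's law: L = λW → λ = L / W
= 20.11 / 12.73
= 1.58 per hour


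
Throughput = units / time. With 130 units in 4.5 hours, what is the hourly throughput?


Throughput = units / time
= 130 / 4.5
= 28.9 units/hour


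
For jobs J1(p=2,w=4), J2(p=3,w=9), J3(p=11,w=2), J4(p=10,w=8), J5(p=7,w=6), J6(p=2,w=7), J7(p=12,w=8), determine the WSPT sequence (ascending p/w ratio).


WSPT (Smith's rule): sort by p/w ascending
  J6: p/w = 2/7 = 0.286
  J2: p/w = 3/9 = 0.333
  J1: p/w = 2/4 = 0.500
  J5: p/w = 7/6 = 1.167
  J4: p/w = 10/8 = 1.250
  J7: p/w = 12/8 = 1.500
  J3: p/w = 11/2 = 5.500
Order: J6 → J2 → J1 → J5 → J4 → J7 → J3


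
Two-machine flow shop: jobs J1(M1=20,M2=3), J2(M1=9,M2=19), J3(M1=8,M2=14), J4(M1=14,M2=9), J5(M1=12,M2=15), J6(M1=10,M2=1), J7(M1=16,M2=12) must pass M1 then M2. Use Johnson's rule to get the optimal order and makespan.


Johnson's rule:
Group 1 (M1≤M2, sort by M1): ['J3', 'J2', 'J5']
Group 2 (M1>M2, sort desc M2): ['J7', 'J4', 'J1', 'J6']
Sequence: J3 → J2 → J5 → J7 → J4 → J1 → J6
Makespan calculation:
  J3: M1 done=8, M2 done=22
  J2: M1 done=17, M2 done=41
  J5: M1 done=29, M2 done=56
  J7: M1 done=45, M2 done=68
  J4: M1 done=59, M2 done=77
  J1: M1 done=79, M2 done=82
  J6: M1 done=89, M2 done=90
= Sequence: J3 → J2 → J5 → J7 → J4 → J1 → J6, Makespan: 90


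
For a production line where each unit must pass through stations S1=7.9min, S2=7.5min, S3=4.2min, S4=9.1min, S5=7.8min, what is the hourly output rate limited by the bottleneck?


Bottleneck = longest station time
Station times: [7.9, 7.5, 4.2, 9.1, 7.8]
Max = 9.1 min
Rate = 60 / 9.1
= 6.59 units/hour (bottleneck: 9.1min)


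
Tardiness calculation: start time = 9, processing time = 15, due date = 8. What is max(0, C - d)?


Completion = start + processing = 9 + 15 = 24
Tardiness = max(0, C - d) = max(0, 24 - 8)
= max(0, 16)
= 16


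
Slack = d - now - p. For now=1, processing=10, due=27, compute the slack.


Slack = due - current_time - processing
= 27 - 1 - 10
= 16


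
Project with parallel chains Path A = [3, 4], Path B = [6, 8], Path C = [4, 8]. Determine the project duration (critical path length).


Path A: 3 + 4 = 7
Path B: 6 + 8 = 14
Path C: 4 + 8 = 12
Critical path = longest = max(7, 14, 12)
= 14 (Path B)


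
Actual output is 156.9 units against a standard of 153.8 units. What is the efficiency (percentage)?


Efficiency = (actual / standard) × 100
= (156.9 / 153.8) × 100
= 102.0%


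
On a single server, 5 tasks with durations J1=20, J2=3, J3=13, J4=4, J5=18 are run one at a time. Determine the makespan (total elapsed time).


Sequential makespan: sum all processing times
= 20 + 3 + 13 + 4 + 18
= 58 time units


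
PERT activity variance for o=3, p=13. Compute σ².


σ² = ((p - o) / 6)² = (p - o)² / 36
= (13 - 3)² / 36
= 10² / 36
= 100 / 36
= 2.7778


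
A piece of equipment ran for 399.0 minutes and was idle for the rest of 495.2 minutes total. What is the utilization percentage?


Utilization = busy / total × 100
= 399.0 / 495.2 × 100
= 80.6%


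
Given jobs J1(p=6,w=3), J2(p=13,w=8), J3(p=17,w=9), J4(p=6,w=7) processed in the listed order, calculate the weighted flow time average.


Completion times:
  J1: C=6, w×C=3×6=18
  J2: C=19, w×C=8×19=152
  J3: C=36, w×C=9×36=324
  J4: C=42, w×C=7×42=294
Sum w×C = 788
Sum w = 27
Weighted avg = 788/27
= 29.19


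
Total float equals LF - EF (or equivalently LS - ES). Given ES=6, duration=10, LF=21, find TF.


EF = ES + duration = 6 + 10 = 16
LS = LF - duration = 21 - 10 = 11
Total Float = LF - EF = 21 - 16
(or LS - ES = 11 - 6)
= 5


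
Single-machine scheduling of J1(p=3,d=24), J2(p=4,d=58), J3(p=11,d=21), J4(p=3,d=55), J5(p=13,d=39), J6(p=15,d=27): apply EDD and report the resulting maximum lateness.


EDD order: J3 → J1 → J6 → J5 → J4 → J2
Completion and lateness:
  J3: C=11, d=21, L=11-21=-10
  J1: C=14, d=24, L=14-24=-10
  J6: C=29, d=27, L=29-27=2
  J5: C=42, d=39, L=42-39=3
  J4: C=45, d=55, L=45-55=-10
  J2: C=49, d=58, L=49-58=-9
Lmax = max(-10, -10, 2, 3, -10, -9)
= 3


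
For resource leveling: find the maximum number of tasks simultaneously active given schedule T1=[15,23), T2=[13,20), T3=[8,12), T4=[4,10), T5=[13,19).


Check each time point for overlaps:
  t=15: 3 tasks active (T1, T2, T5)
Max concurrent = 3


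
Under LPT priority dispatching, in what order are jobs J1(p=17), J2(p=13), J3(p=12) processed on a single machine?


LPT: sort by longest processing time first
  J1: p=17
  J2: p=13
  J3: p=12
Order: J1 → J2 → J3


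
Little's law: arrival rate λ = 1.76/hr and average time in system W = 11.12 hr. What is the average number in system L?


Little's law: L = λ × W
= 1.76 × 11.12
= 19.57


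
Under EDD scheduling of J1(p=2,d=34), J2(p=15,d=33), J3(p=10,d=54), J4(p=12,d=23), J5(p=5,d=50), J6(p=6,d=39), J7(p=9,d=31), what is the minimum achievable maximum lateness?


EDD order: J4 → J7 → J2 → J1 → J6 → J5 → J3
Completion and lateness:
  J4: C=12, d=23, L=12-23=-11
  J7: C=21, d=31, L=21-31=-10
  J2: C=36, d=33, L=36-33=3
  J1: C=38, d=34, L=38-34=4
  J6: C=44, d=39, L=44-39=5
  J5: C=49, d=50, L=49-50=-1
  J3: C=59, d=54, L=59-54=5
Lmax = max(-11, -10, 3, 4, 5, -1, 5)
= 5


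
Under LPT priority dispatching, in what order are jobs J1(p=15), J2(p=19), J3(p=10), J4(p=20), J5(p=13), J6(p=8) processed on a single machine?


LPT: sort by longest processing time first
  J4: p=20
  J2: p=19
  J1: p=15
  J5: p=13
  J3: p=10
  J6: p=8
Order: J4 → J2 → J1 → J5 → J3 → J6


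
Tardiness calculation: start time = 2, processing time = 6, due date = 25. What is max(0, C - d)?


Completion = start + processing = 2 + 6 = 8
Tardiness = max(0, C - d) = max(0, 8 - 25)
= max(0, -17)
= 0


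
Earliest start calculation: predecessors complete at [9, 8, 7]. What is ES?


ES = max of all predecessor completion times
Predecessors: [9, 8, 7]
ES = max(9, 8, 7)
= 9


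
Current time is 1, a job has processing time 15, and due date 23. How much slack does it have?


Slack = due - current_time - processing
= 23 - 1 - 15
= 7


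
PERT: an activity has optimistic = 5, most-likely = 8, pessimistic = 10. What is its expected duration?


te = (o + 4m + p) / 6
= (5 + 4×8 + 10) / 6
= (5 + 32 + 10) / 6
= 47 / 6
= 7.83


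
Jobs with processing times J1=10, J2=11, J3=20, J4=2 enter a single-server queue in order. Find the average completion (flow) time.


Completion times:
  J1: completes at 10
  J2: completes at 21
  J3: completes at 41
  J4: completes at 43
Sum = 115
Average = 115/4
= 28.75


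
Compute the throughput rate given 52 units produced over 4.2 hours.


Throughput = units / time
= 52 / 4.2
= 12.4 units/hour


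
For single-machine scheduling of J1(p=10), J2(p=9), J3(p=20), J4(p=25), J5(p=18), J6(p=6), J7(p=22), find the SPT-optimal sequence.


SPT: sort by shortest processing time
  J6: p=6
  J2: p=9
  J1: p=10
  J5: p=18
  J3: p=20
  J7: p=22
  J4: p=25
Order: J6 → J2 → J1 → J5 → J3 → J7 → J4


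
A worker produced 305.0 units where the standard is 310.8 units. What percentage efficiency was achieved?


Efficiency = (actual / standard) × 100
= (305.0 / 310.8) × 100
= 98.1%


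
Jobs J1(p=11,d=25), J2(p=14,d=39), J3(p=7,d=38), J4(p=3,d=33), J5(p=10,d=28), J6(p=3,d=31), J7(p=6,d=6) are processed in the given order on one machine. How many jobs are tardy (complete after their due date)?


Completion vs due date:
  J1: C=11, d=25 → on time
  J2: C=25, d=39 → on time
  J3: C=32, d=38 → on time
  J4: C=35, d=33 → TARDY
  J5: C=45, d=28 → TARDY
  J6: C=48, d=31 → TARDY
  J7: C=54, d=6 → TARDY
Tardy jobs: J4, J5, J6, J7
Count = 4


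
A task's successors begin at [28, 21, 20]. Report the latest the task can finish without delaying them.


LF = min of all successor start times
Successors start at: [28, 21, 20]
LF = min(28, 21, 20)
= 20


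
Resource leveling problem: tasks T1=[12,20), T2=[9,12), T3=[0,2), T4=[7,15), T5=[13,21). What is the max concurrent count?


Check each time point for overlaps:
  t=13: 3 tasks active (T1, T4, T5)
Max concurrent = 3


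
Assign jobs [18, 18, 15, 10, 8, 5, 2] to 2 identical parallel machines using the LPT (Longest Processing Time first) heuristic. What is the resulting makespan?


Jobs (LPT sorted): [18, 18, 15, 10, 8, 5, 2]
Machines: 2
  J=18 → Machine 1 (load: 0+18=18)
  J=18 → Machine 2 (load: 0+18=18)
  J=15 → Machine 1 (load: 18+15=33)
  J=10 → Machine 2 (load: 18+10=28)
  J=8 → Machine 2 (load: 28+8=36)
  J=5 → Machine 1 (load: 33+5=38)
  J=2 → Machine 2 (load: 36+2=38)
Machine loads: [38, 38]
Makespan = max = 38 time units


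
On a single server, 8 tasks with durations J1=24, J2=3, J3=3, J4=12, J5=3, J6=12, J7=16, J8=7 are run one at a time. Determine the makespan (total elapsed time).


Sequential makespan: sum all processing times
= 24 + 3 + 3 + 12 + 3 + 12 + 16 + 7
= 80 time units


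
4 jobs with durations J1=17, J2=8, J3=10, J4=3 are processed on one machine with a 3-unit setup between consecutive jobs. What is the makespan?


Makespan = Σ processing + (n-1) × setup
= (17 + 8 + 10 + 3) + (4-1)×3
= 38 + 9
= 47 time units


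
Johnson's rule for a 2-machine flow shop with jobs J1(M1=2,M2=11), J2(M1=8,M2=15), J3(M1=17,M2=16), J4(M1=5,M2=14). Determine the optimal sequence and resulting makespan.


Johnson's rule:
Group 1 (M1≤M2, sort by M1): ['J1', 'J4', 'J2']
Group 2 (M1>M2, sort desc M2): ['J3']
Sequence: J1 → J4 → J2 → J3
Makespan calculation:
  J1: M1 done=2, M2 done=13
  J4: M1 done=7, M2 done=27
  J2: M1 done=15, M2 done=42
  J3: M1 done=32, M2 done=58
= Sequence: J1 → J4 → J2 → J3, Makespan: 58


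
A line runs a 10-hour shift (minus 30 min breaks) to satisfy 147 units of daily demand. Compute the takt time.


Available = 10×60 - 30 = 570 min
Takt time = 570 / 147
= 3.88 min/unit


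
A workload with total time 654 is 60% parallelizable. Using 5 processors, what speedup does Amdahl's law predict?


Amdahl's law: T_p = T × ((1-p) + p/N)
= 654 × ((1-0.6) + 0.6/5)
= 654 × (0.40 + 0.1200)
= 654 × 0.5200
= 340.08
Speedup = 654/340.08
= 1.92×


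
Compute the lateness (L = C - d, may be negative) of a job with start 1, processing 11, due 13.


Completion = 1 + 11 = 12
Lateness = C - d = 12 - 13
= -1


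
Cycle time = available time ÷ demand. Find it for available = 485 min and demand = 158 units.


Cycle time = available time / demand
= 485 / 158
= 3.07 min/unit


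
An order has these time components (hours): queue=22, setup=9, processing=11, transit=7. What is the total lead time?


Lead time = queue + setup + processing + transit
= 22 + 9 + 11 + 7
= 49 hours


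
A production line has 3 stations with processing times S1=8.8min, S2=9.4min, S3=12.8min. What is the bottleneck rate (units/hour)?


Bottleneck = longest station time
Station times: [8.8, 9.4, 12.8]
Max = 12.8 min
Rate = 60 / 12.8
= 4.69 units/hour (bottleneck: 12.8min)


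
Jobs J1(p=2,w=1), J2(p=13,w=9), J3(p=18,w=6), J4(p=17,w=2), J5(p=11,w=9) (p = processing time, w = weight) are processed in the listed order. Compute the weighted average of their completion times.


Completion times:
  J1: C=2, w×C=1×2=2
  J2: C=15, w×C=9×15=135
  J3: C=33, w×C=6×33=198
  J4: C=50, w×C=2×50=100
  J5: C=61, w×C=9×61=549
Sum w×C = 984
Sum w = 27
Weighted avg = 984/27
= 36.44


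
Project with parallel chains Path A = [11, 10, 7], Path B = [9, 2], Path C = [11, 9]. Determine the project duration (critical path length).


Path A: 11 + 10 + 7 = 28
Path B: 9 + 2 = 11
Path C: 11 + 9 = 20
Critical path = longest = max(28, 11, 20)
= 28 (Path A)


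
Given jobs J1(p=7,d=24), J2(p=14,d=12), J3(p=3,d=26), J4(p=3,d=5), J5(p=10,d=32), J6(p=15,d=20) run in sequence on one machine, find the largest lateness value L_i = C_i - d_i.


Lateness per job (L = C - d):
  J1: C=7, d=24, L=-17
  J2: C=21, d=12, L=9
  J3: C=24, d=26, L=-2
  J4: C=27, d=5, L=22
  J5: C=37, d=32, L=5
  J6: C=52, d=20, L=32
Lmax = max(-17, 9, -2, 22, 5, 32)
= 32


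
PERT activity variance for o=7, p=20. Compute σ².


σ² = ((p - o) / 6)² = (p - o)² / 36
= (20 - 7)² / 36
= 13² / 36
= 169 / 36
= 4.6944


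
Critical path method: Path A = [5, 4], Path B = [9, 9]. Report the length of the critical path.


Path A: 5 + 4 = 9
Path B: 9 + 9 = 18
Critical path = longest = max(9, 18)
= 18 (Path B)


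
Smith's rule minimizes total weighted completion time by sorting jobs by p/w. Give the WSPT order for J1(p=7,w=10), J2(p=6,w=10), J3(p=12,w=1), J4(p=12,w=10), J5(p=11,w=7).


WSPT (Smith's rule): sort by p/w ascending
  J2: p/w = 6/10 = 0.600
  J1: p/w = 7/10 = 0.700
  J4: p/w = 12/10 = 1.200
  J5: p/w = 11/7 = 1.571
  J3: p/w = 12/1 = 12.000
Order: J2 → J1 → J4 → J5 → J3


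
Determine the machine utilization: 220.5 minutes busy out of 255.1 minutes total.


Utilization = busy / total × 100
= 220.5 / 255.1 × 100
= 86.4%


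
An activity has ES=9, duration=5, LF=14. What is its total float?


EF = ES + duration = 9 + 5 = 14
LS = LF - duration = 14 - 5 = 9
Total Float = LF - EF = 14 - 14
(or LS - ES = 9 - 9)
= 0


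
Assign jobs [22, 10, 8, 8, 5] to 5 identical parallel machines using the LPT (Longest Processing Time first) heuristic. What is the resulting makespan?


Jobs (LPT sorted): [22, 10, 8, 8, 5]
Machines: 5
  J=22 → Machine 1 (load: 0+22=22)
  J=10 → Machine 2 (load: 0+10=10)
  J=8 → Machine 3 (load: 0+8=8)
  J=8 → Machine 4 (load: 0+8=8)
  J=5 → Machine 5 (load: 0+5=5)
Machine loads: [22, 10, 8, 8, 5]
Makespan = max = 22 time units


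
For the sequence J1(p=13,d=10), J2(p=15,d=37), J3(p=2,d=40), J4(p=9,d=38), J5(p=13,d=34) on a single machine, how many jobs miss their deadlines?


Completion vs due date:
  J1: C=13, d=10 → TARDY
  J2: C=28, d=37 → on time
  J3: C=30, d=40 → on time
  J4: C=39, d=38 → TARDY
  J5: C=52, d=34 → TARDY
Tardy jobs: J1, J4, J5
Count = 3


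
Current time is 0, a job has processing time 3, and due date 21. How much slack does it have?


Slack = due - current_time - processing
= 21 - 0 - 3
= 18


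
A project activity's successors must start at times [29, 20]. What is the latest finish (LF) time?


LF = min of all successor start times
Successors start at: [29, 20]
LF = min(29, 20)
= 20


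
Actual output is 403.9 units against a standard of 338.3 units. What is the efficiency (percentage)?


Efficiency = (actual / standard) × 100
= (403.9 / 338.3) × 100
= 119.4%


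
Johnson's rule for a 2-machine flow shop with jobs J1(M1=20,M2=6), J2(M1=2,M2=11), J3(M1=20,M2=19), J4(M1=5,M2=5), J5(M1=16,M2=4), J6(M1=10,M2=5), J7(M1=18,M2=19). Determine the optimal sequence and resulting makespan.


Johnson's rule:
Group 1 (M1≤M2, sort by M1): ['J2', 'J4', 'J7']
Group 2 (M1>M2, sort desc M2): ['J3', 'J1', 'J6', 'J5']
Sequence: J2 → J4 → J7 → J3 → J1 → J6 → J5
Makespan calculation:
  J2: M1 done=2, M2 done=13
  J4: M1 done=7, M2 done=18
  J7: M1 done=25, M2 done=44
  J3: M1 done=45, M2 done=64
  J1: M1 done=65, M2 done=71
  J6: M1 done=75, M2 done=80
  J5: M1 done=91, M2 done=95
= Sequence: J2 → J4 → J7 → J3 → J1 → J6 → J5, Makespan: 95


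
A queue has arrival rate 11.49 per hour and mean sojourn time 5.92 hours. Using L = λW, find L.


Little's law: L = λ × W
= 11.49 × 5.92
= 68.02


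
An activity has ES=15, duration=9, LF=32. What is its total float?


EF = ES + duration = 15 + 9 = 24
LS = LF - duration = 32 - 9 = 23
Total Float = LF - EF = 32 - 24
(or LS - ES = 23 - 15)
= 8


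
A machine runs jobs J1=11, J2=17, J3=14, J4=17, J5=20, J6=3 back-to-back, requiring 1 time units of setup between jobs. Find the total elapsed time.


Makespan = Σ processing + (n-1) × setup
= (11 + 17 + 14 + 17 + 20 + 3) + (6-1)×1
= 82 + 5
= 87 time units


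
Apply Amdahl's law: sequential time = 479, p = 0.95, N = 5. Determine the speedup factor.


Amdahl's law: T_p = T × ((1-p) + p/N)
= 479 × ((1-0.95) + 0.95/5)
= 479 × (0.05 + 0.1900)
= 479 × 0.2400
= 114.96
Speedup = 479/114.96
= 4.17×


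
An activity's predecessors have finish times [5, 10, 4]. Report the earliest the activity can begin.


ES = max of all predecessor completion times
Predecessors: [5, 10, 4]
ES = max(5, 10, 4)
= 10


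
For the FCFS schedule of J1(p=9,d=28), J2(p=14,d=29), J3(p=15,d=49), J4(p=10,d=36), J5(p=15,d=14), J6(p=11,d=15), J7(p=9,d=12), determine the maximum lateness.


Lateness per job (L = C - d):
  J1: C=9, d=28, L=-19
  J2: C=23, d=29, L=-6
  J3: C=38, d=49, L=-11
  J4: C=48, d=36, L=12
  J5: C=63, d=14, L=49
  J6: C=74, d=15, L=59
  J7: C=83, d=12, L=71
Lmax = max(-19, -6, -11, 12, 49, 59, 71)
= 71
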